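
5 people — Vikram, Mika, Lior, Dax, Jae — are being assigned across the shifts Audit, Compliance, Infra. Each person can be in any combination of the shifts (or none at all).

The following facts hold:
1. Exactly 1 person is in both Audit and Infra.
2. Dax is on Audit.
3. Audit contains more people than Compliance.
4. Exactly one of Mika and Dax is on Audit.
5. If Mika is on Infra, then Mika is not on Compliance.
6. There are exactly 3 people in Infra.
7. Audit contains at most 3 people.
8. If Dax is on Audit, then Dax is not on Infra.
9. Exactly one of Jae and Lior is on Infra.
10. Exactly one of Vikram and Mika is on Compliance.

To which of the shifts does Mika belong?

Mika: Infra

From (2): Dax ∈ Audit.
(4) (exactly one): Mika ∉ Audit.
(8): Dax ∉ Infra.
Suppose Mika ∈ Compliance: no assignment then satisfies all the clues, so Mika ∉ Compliance.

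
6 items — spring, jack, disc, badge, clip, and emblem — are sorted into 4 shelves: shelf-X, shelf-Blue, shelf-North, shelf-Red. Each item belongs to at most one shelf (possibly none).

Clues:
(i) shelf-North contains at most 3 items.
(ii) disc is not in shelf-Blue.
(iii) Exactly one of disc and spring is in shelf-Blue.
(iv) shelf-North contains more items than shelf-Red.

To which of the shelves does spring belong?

From (ii): disc ∉ shelf-Blue.
(iii) (exactly one): spring ∈ shelf-Blue.

spring: shelf-Blue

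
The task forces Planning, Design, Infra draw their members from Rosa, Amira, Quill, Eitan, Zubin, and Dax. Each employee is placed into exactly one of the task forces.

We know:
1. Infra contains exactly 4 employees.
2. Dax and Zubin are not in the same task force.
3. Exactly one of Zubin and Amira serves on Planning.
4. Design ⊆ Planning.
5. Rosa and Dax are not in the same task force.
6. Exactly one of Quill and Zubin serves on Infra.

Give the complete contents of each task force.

Planning = {Rosa, Zubin}; Design = {}; Infra = {Amira, Dax, Eitan, Quill}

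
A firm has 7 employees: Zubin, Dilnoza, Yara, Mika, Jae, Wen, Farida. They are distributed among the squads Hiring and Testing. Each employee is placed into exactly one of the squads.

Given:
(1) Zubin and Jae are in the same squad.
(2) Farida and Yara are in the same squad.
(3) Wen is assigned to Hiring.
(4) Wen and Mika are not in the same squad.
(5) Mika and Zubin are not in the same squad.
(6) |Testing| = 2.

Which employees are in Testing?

From (3): Wen ∈ Hiring.
(4): Mika ∉ Hiring.
Only one squad left: Mika ∈ Testing.
(5): Zubin ∉ Testing.
Only one squad left: Zubin ∈ Hiring.
(1): Jae matches Zubin: Jae ∈ Hiring.
Suppose Dilnoza ∉ Testing: no assignment then satisfies all the clues, so Dilnoza ∈ Testing.

Testing = {Dilnoza, Mika}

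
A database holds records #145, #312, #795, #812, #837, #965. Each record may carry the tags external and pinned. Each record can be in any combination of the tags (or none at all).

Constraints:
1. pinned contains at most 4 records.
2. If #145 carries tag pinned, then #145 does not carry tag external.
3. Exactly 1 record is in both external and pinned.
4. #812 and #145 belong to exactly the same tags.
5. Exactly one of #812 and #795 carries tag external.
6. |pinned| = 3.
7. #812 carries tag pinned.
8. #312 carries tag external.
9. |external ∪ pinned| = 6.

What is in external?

external = {#312, #795, #837, #965}

From (7): #812 ∈ pinned.
From (8): #312 ∈ external.
(4): #145 matches #812: #145 ∈ pinned.
(2): #145 ∉ external.
(4): #812 matches #145: #812 ∉ external.
(5) (exactly one): #795 ∈ external.
Suppose #837 ∉ external: no assignment then satisfies all the clues, so #837 ∈ external.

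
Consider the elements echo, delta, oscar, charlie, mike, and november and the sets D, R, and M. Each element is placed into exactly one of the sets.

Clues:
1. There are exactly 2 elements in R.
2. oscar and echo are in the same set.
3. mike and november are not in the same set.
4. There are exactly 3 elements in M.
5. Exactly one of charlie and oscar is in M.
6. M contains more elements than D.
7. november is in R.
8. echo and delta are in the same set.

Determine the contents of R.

R = {charlie, november}

From (7): november ∈ R.
(3): mike ∉ R.
Suppose echo ∈ R: no assignment then satisfies all the clues, so echo ∉ R.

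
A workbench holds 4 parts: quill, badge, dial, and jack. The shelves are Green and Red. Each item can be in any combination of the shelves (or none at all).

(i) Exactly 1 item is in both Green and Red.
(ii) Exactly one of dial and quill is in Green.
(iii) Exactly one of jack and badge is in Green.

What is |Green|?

2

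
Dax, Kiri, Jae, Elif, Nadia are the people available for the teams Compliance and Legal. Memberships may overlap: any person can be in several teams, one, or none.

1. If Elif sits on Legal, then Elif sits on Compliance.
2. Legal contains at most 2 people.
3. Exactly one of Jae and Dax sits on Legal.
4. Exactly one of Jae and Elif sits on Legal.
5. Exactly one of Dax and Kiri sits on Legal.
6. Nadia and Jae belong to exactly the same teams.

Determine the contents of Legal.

Legal = {Dax, Elif}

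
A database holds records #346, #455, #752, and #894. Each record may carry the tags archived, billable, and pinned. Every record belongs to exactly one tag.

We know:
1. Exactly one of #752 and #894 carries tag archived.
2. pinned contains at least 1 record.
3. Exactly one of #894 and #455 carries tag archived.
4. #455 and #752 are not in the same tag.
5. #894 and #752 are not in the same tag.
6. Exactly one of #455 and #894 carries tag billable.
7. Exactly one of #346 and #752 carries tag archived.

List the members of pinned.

pinned = {#752}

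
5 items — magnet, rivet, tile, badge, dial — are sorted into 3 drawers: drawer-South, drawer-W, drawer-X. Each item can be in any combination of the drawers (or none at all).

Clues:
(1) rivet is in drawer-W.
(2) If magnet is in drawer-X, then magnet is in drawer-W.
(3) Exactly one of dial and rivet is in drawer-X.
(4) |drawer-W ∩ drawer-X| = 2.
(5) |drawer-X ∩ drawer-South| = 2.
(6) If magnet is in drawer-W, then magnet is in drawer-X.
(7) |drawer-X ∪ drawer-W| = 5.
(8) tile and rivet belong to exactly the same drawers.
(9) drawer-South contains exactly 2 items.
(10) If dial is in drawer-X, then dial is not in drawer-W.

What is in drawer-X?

drawer-X = {badge, dial, magnet}

From (1): rivet ∈ drawer-W.
(8): tile matches rivet: tile ∈ drawer-W.
Suppose magnet ∉ drawer-X: no assignment then satisfies all the clues, so magnet ∈ drawer-X.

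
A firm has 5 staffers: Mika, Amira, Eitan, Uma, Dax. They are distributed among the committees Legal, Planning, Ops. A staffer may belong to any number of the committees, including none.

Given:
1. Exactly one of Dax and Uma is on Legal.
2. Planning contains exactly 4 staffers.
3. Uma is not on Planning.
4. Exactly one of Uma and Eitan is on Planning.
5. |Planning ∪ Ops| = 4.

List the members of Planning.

Planning = {Amira, Dax, Eitan, Mika}

From (3): Uma ∉ Planning.
(2): only 4 candidates remain for Planning, so all are in.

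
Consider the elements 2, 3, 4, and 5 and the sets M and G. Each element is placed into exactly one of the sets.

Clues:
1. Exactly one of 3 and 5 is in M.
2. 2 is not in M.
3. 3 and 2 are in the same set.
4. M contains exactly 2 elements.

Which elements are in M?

M = {4, 5}

From (2): 2 ∉ M.
(3): 3 matches 2: 3 ∉ M.
(4): only 2 candidates remain for M, so all are in.
Only one set left: 2 ∈ G.
Only one set left: 3 ∈ G.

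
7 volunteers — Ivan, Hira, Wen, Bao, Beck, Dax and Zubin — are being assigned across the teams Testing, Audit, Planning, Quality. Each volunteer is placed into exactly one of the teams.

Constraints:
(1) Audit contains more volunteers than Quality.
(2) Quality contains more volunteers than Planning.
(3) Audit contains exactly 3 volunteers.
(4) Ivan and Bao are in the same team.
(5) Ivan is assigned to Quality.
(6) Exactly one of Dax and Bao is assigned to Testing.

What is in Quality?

Quality = {Bao, Ivan}

From (5): Ivan ∈ Quality.
(4): Bao matches Ivan: Bao ∉ Testing.
(4): Bao matches Ivan: Bao ∉ Audit.
(4): Bao matches Ivan: Bao ∉ Planning.
(4): Bao matches Ivan: Bao ∈ Quality.
(6) (exactly one): Dax ∈ Testing.
Suppose Hira ∈ Quality: no assignment then satisfies all the clues, so Hira ∉ Quality.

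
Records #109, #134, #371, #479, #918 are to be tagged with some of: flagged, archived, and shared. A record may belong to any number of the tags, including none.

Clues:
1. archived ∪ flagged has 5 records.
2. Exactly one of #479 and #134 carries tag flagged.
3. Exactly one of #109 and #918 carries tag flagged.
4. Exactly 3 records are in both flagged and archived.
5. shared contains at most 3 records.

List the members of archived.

archived = {#109, #134, #371, #479, #918}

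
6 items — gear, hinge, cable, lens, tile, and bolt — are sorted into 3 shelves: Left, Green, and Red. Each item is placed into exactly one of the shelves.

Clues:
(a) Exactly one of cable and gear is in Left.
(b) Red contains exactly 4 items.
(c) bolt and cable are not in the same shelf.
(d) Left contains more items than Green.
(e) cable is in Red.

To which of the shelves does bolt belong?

From (e): cable ∈ Red.
(a) (exactly one): gear ∈ Left.
(c): bolt ∉ Red.
(b): only 4 candidates remain for Red, so all are in.
Suppose bolt ∉ Left: no assignment then satisfies all the clues, so bolt ∈ Left.

bolt: Left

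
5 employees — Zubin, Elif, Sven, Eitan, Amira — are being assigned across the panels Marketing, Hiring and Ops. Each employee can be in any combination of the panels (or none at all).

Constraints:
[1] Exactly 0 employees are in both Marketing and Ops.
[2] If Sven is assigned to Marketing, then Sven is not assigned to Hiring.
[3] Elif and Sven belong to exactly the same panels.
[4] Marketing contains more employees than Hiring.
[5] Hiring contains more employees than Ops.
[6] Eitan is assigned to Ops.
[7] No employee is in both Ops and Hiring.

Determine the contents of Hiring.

Hiring = {Amira, Zubin}

From (6): Eitan ∈ Ops.
(7) (disjoint): Eitan ∉ Hiring.
Suppose Zubin ∉ Hiring: no assignment then satisfies all the clues, so Zubin ∈ Hiring.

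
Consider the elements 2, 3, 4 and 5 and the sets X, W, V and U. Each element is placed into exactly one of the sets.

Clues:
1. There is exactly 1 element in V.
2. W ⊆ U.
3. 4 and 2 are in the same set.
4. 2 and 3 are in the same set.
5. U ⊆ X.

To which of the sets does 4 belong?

4: X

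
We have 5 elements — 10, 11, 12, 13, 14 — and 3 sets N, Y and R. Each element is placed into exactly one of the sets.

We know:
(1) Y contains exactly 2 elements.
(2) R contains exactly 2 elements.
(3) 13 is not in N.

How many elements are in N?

1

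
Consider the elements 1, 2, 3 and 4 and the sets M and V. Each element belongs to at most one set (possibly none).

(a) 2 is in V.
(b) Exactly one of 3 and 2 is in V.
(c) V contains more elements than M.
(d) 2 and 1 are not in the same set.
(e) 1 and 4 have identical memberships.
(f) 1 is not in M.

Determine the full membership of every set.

From (a): 2 ∈ V.
From (f): 1 ∉ M.
(b) (exactly one): 3 ∉ V.
(d): 1 ∉ V.
(e): 4 matches 1: 4 ∉ M.
(e): 4 matches 1: 4 ∉ V.
Suppose 3 ∈ M: no assignment then satisfies all the clues, so 3 ∉ M.

M = {}; V = {2}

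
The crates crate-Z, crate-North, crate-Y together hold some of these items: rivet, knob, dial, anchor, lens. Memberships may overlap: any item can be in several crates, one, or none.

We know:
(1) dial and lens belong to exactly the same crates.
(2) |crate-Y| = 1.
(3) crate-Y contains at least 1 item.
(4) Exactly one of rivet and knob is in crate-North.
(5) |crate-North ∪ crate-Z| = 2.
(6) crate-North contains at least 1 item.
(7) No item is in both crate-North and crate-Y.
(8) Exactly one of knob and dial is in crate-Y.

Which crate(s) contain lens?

lens: none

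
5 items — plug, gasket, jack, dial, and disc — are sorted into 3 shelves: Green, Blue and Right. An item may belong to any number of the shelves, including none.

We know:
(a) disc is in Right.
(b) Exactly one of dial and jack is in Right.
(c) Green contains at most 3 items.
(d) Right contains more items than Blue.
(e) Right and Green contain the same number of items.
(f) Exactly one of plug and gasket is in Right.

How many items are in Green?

3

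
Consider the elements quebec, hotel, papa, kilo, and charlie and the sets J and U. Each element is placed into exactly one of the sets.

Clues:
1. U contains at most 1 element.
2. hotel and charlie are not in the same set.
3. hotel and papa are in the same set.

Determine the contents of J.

J = {hotel, kilo, papa, quebec}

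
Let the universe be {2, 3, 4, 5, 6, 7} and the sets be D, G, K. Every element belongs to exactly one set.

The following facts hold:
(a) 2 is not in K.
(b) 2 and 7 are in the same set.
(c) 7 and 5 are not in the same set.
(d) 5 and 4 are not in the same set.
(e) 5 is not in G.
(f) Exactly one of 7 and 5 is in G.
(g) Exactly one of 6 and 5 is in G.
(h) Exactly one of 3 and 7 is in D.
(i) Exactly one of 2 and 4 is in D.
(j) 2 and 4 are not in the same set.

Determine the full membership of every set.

From (a): 2 ∉ K.
From (e): 5 ∉ G.
(b): 7 matches 2: 7 ∉ K.
(f) (exactly one): 7 ∈ G.
(g) (exactly one): 6 ∈ G.
(h) (exactly one): 3 ∈ D.
(b): 2 matches 7: 2 ∉ D.
(b): 2 matches 7: 2 ∈ G.
(i) (exactly one): 4 ∈ D.
(d): 5 ∉ D.
Only one set left: 5 ∈ K.

D = {3, 4}; G = {2, 6, 7}; K = {5}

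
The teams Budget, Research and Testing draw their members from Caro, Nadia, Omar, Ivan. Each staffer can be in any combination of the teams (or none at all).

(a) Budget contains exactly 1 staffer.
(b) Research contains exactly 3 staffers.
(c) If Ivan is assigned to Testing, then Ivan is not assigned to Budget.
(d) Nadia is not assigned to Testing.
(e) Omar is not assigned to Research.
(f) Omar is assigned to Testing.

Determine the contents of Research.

Research = {Caro, Ivan, Nadia}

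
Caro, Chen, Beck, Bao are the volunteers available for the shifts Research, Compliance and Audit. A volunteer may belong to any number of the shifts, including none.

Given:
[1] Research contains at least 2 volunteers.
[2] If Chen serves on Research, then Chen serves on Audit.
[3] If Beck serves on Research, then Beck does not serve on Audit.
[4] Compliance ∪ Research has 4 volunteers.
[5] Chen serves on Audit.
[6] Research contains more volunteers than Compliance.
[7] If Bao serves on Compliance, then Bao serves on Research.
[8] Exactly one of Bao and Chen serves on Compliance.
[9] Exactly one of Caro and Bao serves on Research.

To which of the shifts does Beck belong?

Beck: Research

From (5): Chen ∈ Audit.
Suppose Beck ∉ Research: no assignment then satisfies all the clues, so Beck ∈ Research.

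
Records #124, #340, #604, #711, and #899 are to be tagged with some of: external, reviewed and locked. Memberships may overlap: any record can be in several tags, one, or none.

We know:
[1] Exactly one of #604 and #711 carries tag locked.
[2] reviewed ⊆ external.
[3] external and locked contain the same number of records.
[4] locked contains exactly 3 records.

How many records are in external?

3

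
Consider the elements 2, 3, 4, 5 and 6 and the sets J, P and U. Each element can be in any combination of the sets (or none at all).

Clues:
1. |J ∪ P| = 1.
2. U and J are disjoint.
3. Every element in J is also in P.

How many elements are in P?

1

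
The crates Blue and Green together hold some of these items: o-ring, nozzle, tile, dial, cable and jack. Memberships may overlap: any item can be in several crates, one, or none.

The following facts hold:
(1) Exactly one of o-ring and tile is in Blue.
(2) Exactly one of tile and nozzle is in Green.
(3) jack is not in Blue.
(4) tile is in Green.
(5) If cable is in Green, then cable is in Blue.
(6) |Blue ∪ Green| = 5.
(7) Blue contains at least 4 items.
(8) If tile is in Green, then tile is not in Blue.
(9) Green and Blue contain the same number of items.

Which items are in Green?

Green = {cable, dial, o-ring, tile}

From (3): jack ∉ Blue.
From (4): tile ∈ Green.
(2) (exactly one): nozzle ∉ Green.
(8): tile ∉ Blue.
(1) (exactly one): o-ring ∈ Blue.
(7): only 4 candidates remain for Blue, so all are in.
Suppose o-ring ∉ Green: no assignment then satisfies all the clues, so o-ring ∈ Green.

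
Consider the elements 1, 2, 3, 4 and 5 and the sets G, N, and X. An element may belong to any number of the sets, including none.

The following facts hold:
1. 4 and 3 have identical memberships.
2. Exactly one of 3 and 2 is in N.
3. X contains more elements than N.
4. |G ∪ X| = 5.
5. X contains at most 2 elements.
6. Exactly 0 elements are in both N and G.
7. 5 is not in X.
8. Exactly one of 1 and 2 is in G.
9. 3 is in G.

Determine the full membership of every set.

G = {1, 3, 4, 5}; N = {2}; X = {1, 2}

From (7): 5 ∉ X.
From (9): 3 ∈ G.
(1): 4 matches 3: 4 ∈ G.
Suppose 1 ∉ G: no assignment then satisfies all the clues, so 1 ∈ G.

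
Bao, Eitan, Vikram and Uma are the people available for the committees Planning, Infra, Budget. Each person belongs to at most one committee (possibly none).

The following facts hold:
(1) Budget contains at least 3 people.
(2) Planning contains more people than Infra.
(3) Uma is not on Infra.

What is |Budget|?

3

From (3): Uma ∉ Infra.
Suppose Bao ∈ Infra: no assignment then satisfies all the clues, so Bao ∉ Infra.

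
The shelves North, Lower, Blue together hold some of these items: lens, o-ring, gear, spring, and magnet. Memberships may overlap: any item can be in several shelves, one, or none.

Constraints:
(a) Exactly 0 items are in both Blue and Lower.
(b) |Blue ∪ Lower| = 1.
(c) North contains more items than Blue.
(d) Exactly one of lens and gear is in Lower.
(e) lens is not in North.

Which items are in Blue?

Blue = {}

From (e): lens ∉ North.
Suppose lens ∈ Blue: no assignment then satisfies all the clues, so lens ∉ Blue.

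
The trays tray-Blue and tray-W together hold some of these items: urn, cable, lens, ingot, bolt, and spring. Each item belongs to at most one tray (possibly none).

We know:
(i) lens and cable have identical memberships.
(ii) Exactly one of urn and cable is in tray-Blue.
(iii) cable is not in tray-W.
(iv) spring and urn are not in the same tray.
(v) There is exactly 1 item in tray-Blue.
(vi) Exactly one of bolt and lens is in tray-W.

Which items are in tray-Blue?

From (iii): cable ∉ tray-W.
(i): lens matches cable: lens ∉ tray-W.
(vi) (exactly one): bolt ∈ tray-W.
Suppose urn ∉ tray-Blue: no assignment then satisfies all the clues, so urn ∈ tray-Blue.

tray-Blue = {urn}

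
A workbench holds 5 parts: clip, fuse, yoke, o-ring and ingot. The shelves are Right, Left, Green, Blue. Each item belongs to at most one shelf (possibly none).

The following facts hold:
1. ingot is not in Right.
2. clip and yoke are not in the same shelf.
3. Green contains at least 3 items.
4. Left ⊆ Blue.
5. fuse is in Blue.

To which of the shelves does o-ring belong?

o-ring: Green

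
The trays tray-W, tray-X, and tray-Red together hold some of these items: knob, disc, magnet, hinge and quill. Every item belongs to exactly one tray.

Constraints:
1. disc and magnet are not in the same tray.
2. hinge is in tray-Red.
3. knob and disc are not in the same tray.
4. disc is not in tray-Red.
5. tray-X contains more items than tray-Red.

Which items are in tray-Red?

tray-Red = {hinge}

From (2): hinge ∈ tray-Red.
From (4): disc ∉ tray-Red.
Suppose knob ∈ tray-Red: no assignment then satisfies all the clues, so knob ∉ tray-Red.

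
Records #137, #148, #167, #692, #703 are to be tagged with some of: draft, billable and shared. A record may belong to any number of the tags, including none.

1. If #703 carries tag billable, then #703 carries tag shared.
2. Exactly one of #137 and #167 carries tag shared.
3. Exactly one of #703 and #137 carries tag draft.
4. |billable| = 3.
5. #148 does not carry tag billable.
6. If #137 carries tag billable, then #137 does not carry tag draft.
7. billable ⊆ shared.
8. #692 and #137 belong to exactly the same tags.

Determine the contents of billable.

billable = {#137, #692, #703}

From (5): #148 ∉ billable.
Suppose #137 ∉ billable: no assignment then satisfies all the clues, so #137 ∈ billable.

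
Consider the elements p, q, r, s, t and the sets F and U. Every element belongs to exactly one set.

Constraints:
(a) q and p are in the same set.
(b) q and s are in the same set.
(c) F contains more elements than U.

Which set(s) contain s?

s: F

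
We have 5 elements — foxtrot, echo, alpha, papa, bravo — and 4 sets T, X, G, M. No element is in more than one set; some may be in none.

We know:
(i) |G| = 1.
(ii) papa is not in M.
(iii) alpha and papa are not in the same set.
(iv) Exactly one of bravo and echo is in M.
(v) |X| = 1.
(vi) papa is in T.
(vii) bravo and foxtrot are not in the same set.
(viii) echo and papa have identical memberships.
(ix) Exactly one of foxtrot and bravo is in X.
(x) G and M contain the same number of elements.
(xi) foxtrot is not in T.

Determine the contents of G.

From (ii): papa ∉ M.
From (vi): papa ∈ T.
From (xi): foxtrot ∉ T.
(iii): alpha ∉ T.
(viii): echo matches papa: echo ∈ T.
(iv) (exactly one): bravo ∈ M.
(vii): foxtrot ∉ M.
(ix) (exactly one): foxtrot ∈ X.
(i): only 1 candidates remain for G, so all are in.

G = {alpha}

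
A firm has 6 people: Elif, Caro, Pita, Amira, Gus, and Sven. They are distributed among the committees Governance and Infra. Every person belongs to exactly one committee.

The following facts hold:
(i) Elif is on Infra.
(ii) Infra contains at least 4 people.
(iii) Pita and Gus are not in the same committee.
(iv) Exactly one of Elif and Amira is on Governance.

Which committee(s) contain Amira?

From (i): Elif ∈ Infra.
(iv) (exactly one): Amira ∈ Governance.

Amira: Governance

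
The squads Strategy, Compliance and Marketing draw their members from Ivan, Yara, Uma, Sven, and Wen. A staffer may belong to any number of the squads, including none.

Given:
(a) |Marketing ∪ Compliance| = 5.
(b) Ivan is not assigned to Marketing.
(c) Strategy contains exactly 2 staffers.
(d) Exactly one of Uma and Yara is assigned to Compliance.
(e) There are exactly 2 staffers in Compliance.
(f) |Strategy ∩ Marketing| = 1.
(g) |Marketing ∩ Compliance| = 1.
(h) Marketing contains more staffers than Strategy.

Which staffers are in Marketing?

Marketing = {Sven, Uma, Wen, Yara}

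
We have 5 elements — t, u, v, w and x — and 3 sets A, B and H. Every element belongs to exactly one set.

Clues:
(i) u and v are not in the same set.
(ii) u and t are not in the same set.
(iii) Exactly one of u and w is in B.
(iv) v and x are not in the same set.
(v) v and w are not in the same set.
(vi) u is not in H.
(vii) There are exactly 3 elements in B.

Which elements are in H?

H = {v}

From (vi): u ∉ H.
Suppose t ∈ H: no assignment then satisfies all the clues, so t ∉ H.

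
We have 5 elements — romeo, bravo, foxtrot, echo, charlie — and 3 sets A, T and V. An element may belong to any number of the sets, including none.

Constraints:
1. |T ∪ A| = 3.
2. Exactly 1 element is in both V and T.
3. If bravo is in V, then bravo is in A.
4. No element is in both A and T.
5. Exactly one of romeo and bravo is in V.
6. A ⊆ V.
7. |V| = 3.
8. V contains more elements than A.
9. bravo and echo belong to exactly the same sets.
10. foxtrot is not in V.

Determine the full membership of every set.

A = {bravo, echo}; T = {charlie}; V = {bravo, charlie, echo}

From (10): foxtrot ∉ V.
(6) contrapositive: foxtrot ∉ A.
Suppose romeo ∈ A: no assignment then satisfies all the clues, so romeo ∉ A.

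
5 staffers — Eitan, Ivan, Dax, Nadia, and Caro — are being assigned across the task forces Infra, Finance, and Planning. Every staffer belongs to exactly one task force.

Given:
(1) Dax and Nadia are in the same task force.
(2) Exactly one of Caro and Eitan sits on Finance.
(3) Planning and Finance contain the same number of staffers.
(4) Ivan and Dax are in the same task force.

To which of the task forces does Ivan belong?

Ivan: Infra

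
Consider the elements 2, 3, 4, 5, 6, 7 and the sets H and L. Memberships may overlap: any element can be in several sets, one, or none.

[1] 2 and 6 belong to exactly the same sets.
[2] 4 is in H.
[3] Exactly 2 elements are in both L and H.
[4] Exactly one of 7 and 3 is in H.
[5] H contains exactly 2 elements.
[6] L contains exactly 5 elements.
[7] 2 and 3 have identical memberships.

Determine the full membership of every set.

H = {4, 7}; L = {2, 3, 4, 6, 7}

From (2): 4 ∈ H.
Suppose 2 ∈ H: no assignment then satisfies all the clues, so 2 ∉ H.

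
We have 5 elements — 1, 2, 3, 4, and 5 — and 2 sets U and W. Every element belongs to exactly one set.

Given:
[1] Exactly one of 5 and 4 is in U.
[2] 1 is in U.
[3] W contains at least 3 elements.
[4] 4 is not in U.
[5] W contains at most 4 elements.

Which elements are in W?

W = {2, 3, 4}

From (2): 1 ∈ U.
From (4): 4 ∉ U.
(1) (exactly one): 5 ∈ U.
(3): only 3 candidates remain for W, so all are in.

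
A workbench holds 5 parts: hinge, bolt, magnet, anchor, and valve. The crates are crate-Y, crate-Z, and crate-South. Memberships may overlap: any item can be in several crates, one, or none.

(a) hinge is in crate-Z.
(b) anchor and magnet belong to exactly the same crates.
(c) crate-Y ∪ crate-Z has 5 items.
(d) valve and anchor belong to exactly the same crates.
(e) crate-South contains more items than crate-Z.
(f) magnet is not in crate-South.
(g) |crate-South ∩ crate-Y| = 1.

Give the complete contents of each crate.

crate-Y = {anchor, bolt, magnet, valve}; crate-Z = {hinge}; crate-South = {bolt, hinge}

From (a): hinge ∈ crate-Z.
From (f): magnet ∉ crate-South.
(b): anchor matches magnet: anchor ∉ crate-South.
(d): valve matches anchor: valve ∉ crate-South.
Suppose hinge ∈ crate-Y: no assignment then satisfies all the clues, so hinge ∉ crate-Y.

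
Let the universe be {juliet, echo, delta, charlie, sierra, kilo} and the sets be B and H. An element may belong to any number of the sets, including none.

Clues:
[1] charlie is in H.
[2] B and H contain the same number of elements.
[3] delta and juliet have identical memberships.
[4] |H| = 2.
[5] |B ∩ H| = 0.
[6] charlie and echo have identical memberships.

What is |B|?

2

From (1): charlie ∈ H.
(6): echo matches charlie: echo ∈ H.
(4): H already has 2, so the rest are out.
Suppose echo ∈ B: no assignment then satisfies all the clues, so echo ∉ B.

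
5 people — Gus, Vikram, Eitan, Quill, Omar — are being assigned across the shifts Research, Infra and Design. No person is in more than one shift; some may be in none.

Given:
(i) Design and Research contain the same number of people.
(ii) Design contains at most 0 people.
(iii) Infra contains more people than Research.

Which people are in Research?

Research = {}

(ii): Design already has 0, so the rest are out.
Suppose Gus ∈ Research: no assignment then satisfies all the clues, so Gus ∉ Research.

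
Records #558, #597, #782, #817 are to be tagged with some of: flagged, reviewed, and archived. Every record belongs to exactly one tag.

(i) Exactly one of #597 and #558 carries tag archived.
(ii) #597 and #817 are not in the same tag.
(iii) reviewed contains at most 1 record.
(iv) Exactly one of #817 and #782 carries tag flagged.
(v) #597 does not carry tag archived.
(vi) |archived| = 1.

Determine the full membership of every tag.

flagged = {#597, #782}; reviewed = {#817}; archived = {#558}

From (v): #597 ∉ archived.
(i) (exactly one): #558 ∈ archived.
(vi): archived already has 1, so the rest are out.
Suppose #597 ∉ flagged: no assignment then satisfies all the clues, so #597 ∈ flagged.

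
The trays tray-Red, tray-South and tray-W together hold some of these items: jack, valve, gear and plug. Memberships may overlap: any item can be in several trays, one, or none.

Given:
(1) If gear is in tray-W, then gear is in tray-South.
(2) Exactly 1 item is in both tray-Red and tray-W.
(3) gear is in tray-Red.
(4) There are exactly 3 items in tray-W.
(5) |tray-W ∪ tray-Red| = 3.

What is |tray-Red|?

1

From (3): gear ∈ tray-Red.
Suppose jack ∈ tray-Red: no assignment then satisfies all the clues, so jack ∉ tray-Red.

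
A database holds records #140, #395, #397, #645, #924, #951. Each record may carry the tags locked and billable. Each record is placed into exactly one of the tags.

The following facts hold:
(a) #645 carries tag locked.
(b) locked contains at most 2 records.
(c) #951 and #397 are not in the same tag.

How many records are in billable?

4

From (a): #645 ∈ locked.
Suppose #140 ∈ locked: no assignment then satisfies all the clues, so #140 ∉ locked.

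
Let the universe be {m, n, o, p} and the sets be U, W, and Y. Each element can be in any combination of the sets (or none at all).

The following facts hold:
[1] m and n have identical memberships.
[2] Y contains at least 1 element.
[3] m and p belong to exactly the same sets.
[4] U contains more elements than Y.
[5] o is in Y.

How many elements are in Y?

1

From (5): o ∈ Y.
Suppose m ∉ U: no assignment then satisfies all the clues, so m ∈ U.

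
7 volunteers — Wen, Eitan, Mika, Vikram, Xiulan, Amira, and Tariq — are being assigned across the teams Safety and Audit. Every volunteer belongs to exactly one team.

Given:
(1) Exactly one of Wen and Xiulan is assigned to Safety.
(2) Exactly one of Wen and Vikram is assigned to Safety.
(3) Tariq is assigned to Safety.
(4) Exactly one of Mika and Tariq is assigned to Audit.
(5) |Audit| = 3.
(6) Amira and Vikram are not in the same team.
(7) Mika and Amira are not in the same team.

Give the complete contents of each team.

From (3): Tariq ∈ Safety.
(4) (exactly one): Mika ∈ Audit.
(7): Amira ∉ Audit.
Only one team left: Amira ∈ Safety.
(6): Vikram ∉ Safety.
Only one team left: Vikram ∈ Audit.
(2) (exactly one): Wen ∈ Safety.
(1) (exactly one): Xiulan ∉ Safety.
Only one team left: Xiulan ∈ Audit.
(5): Audit already has 3, so the rest are out.
Only one team left: Eitan ∈ Safety.

Safety = {Amira, Eitan, Tariq, Wen}; Audit = {Mika, Vikram, Xiulan}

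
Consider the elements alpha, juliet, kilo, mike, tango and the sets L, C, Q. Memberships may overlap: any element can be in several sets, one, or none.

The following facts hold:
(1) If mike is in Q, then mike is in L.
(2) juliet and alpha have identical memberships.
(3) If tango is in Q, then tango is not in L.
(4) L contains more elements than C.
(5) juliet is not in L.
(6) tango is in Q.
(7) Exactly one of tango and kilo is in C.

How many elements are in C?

1

From (5): juliet ∉ L.
From (6): tango ∈ Q.
(2): alpha matches juliet: alpha ∉ L.
(3): tango ∉ L.
Suppose alpha ∈ C: no assignment then satisfies all the clues, so alpha ∉ C.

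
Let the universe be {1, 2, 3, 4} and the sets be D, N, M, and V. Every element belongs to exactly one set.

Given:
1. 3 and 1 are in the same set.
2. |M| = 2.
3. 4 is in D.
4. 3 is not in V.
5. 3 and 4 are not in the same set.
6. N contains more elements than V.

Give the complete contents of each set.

D = {4}; N = {2}; M = {1, 3}; V = {}

From (3): 4 ∈ D.
From (4): 3 ∉ V.
(1): 1 matches 3: 1 ∉ V.
(5): 3 ∉ D.
(1): 1 matches 3: 1 ∉ D.
Suppose 1 ∈ N: no assignment then satisfies all the clues, so 1 ∉ N.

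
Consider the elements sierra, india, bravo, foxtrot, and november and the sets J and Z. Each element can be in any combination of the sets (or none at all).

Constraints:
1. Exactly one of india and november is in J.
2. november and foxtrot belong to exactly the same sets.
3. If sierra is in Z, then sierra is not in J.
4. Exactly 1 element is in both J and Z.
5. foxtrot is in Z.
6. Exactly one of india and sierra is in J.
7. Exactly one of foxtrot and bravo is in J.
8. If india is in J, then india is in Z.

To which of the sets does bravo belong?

bravo: J

From (5): foxtrot ∈ Z.
(2): november matches foxtrot: november ∈ Z.
Suppose bravo ∉ J: no assignment then satisfies all the clues, so bravo ∈ J.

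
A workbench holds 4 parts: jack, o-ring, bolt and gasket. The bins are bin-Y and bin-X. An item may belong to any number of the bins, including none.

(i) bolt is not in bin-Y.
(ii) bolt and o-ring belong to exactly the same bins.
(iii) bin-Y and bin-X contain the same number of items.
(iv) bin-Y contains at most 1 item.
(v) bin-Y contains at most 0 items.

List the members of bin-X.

bin-X = {}

From (i): bolt ∉ bin-Y.
(ii): o-ring matches bolt: o-ring ∉ bin-Y.
(v): bin-Y already has 0, so the rest are out.
Suppose jack ∈ bin-X: no assignment then satisfies all the clues, so jack ∉ bin-X.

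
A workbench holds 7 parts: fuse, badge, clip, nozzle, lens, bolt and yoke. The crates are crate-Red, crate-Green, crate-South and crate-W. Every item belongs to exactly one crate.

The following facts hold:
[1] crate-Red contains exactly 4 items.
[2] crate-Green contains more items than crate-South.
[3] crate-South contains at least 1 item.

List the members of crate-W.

crate-W = {}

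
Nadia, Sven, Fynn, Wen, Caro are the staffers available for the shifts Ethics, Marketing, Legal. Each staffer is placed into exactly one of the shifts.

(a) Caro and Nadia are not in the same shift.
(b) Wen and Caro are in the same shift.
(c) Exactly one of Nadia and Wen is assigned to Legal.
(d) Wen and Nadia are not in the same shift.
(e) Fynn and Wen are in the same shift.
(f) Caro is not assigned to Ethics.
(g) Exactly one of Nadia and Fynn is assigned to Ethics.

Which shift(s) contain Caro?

Caro: Legal

From (f): Caro ∉ Ethics.
(b): Wen matches Caro: Wen ∉ Ethics.
(e): Fynn matches Wen: Fynn ∉ Ethics.
(g) (exactly one): Nadia ∈ Ethics.
(c) (exactly one): Wen ∈ Legal.
(e): Fynn matches Wen: Fynn ∉ Marketing.
(e): Fynn matches Wen: Fynn ∈ Legal.
(b): Caro matches Wen: Caro ∉ Marketing.
(b): Caro matches Wen: Caro ∈ Legal.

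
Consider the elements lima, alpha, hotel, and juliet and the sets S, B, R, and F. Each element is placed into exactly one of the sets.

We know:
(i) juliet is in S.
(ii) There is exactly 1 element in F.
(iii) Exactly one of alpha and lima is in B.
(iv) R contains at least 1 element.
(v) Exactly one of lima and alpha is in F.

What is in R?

R = {hotel}

From (i): juliet ∈ S.
Suppose lima ∈ R: no assignment then satisfies all the clues, so lima ∉ R.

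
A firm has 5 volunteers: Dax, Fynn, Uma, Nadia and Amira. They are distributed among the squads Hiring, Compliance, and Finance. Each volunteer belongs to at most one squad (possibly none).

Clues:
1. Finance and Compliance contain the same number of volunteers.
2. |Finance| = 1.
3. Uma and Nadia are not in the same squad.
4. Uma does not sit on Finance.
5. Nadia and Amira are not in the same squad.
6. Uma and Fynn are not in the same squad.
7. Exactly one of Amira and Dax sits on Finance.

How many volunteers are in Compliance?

1

From (4): Uma ∉ Finance.
Suppose Fynn ∈ Finance: no assignment then satisfies all the clues, so Fynn ∉ Finance.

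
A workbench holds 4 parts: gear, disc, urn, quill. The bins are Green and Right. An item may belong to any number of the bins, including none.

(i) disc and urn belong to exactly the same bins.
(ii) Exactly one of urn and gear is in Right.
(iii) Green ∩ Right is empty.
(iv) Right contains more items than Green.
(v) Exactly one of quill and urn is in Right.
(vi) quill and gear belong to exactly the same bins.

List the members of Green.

Green = {}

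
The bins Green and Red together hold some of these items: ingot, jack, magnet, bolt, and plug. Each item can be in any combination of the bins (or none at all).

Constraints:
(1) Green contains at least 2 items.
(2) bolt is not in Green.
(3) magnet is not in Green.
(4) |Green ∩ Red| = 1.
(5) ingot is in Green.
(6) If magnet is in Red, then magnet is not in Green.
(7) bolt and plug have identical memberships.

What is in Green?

From (2): bolt ∉ Green.
From (3): magnet ∉ Green.
From (5): ingot ∈ Green.
(7): plug matches bolt: plug ∉ Green.
(1): only 2 candidates remain for Green, so all are in.

Green = {ingot, jack}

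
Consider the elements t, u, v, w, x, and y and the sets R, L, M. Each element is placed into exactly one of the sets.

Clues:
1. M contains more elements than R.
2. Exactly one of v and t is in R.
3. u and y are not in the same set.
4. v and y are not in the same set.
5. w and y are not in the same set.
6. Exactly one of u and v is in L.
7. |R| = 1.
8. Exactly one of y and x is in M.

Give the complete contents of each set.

R = {v}; L = {u, w, x}; M = {t, y}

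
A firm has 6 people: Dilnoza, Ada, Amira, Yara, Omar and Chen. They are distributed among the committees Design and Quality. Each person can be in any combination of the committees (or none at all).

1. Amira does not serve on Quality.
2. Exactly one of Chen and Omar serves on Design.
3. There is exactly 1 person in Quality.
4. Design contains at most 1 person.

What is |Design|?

1

From (1): Amira ∉ Quality.
Suppose Dilnoza ∈ Design: no assignment then satisfies all the clues, so Dilnoza ∉ Design.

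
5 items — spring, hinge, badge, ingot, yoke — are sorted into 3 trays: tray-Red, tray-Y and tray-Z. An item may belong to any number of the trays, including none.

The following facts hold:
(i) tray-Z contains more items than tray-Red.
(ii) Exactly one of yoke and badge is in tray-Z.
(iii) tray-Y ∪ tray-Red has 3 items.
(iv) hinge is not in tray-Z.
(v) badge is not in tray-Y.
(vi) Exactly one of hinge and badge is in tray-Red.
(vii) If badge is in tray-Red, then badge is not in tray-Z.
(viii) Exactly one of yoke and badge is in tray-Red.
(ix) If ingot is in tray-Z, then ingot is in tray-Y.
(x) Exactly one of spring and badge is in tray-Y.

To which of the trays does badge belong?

badge: tray-Red

From (iv): hinge ∉ tray-Z.
From (v): badge ∉ tray-Y.
(x) (exactly one): spring ∈ tray-Y.
Suppose badge ∉ tray-Red: no assignment then satisfies all the clues, so badge ∈ tray-Red.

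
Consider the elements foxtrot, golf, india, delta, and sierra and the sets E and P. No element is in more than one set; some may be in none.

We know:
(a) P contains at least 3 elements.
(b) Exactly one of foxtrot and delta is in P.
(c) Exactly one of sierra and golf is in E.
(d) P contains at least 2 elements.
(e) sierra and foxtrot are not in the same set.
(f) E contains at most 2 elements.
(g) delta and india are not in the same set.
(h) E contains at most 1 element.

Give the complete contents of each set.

E = {sierra}; P = {foxtrot, golf, india}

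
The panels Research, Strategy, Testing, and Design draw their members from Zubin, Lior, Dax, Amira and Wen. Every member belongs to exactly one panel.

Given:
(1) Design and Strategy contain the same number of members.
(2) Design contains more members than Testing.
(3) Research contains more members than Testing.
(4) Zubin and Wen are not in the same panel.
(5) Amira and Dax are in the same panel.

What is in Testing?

Testing = {}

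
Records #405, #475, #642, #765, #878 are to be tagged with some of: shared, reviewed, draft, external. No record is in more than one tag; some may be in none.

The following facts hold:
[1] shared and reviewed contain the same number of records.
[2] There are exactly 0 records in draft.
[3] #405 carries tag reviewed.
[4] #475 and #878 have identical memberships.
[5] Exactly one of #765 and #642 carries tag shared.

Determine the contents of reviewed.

reviewed = {#405}

From (3): #405 ∈ reviewed.
(2): draft already has 0, so the rest are out.
Suppose #475 ∈ reviewed: no assignment then satisfies all the clues, so #475 ∉ reviewed.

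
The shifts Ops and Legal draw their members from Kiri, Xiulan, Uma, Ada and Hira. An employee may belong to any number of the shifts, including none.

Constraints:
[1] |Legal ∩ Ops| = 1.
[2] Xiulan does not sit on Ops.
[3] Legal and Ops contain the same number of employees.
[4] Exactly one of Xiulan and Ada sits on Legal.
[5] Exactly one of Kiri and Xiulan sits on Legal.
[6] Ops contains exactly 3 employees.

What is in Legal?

Legal = {Hira, Uma, Xiulan}

From (2): Xiulan ∉ Ops.
Suppose Kiri ∈ Legal: no assignment then satisfies all the clues, so Kiri ∉ Legal.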